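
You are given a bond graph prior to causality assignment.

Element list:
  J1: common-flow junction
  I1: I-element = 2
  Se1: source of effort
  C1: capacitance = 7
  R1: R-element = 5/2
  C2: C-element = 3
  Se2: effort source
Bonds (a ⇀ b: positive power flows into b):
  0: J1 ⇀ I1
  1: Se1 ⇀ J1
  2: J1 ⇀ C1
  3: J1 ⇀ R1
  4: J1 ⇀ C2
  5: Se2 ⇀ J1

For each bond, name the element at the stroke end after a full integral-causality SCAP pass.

β1 stroke at J1  (source Se1 imposes e)
β5 stroke at J1  (source Se2 imposes e)
β0 stroke at I1  (prefer integral on I1)
β2 stroke at J1  (1-jn J1 has f-setter on 0)
β3 stroke at J1  (common-f at J1 fixed by 0)
β4 stroke at J1  (1-jn J1 has f-setter on 0)

bond 0 stroke at I1
bond 1 stroke at J1
bond 2 stroke at J1
bond 3 stroke at J1
bond 4 stroke at J1
bond 5 stroke at J1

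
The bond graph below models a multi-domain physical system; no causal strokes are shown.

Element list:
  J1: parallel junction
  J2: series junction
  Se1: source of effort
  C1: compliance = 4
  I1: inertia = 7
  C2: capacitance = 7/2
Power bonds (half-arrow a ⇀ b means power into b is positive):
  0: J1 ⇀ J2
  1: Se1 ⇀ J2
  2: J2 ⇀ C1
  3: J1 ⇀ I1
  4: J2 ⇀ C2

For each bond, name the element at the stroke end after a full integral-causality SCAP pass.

b1 stroke→J2  (Se1: effort source, stroke at far end)
b2 stroke→J2  (C1 integral (e out))
b3 stroke→I1  (I1 integral (f out))
b0 stroke→J1  (J1: last free bond brings effort in)
b4 stroke→J2  (common-f at J2 fixed by 0)

β0 stroke at J1
β1 stroke at J2
β2 stroke at J2
β3 stroke at I1
β4 stroke at J2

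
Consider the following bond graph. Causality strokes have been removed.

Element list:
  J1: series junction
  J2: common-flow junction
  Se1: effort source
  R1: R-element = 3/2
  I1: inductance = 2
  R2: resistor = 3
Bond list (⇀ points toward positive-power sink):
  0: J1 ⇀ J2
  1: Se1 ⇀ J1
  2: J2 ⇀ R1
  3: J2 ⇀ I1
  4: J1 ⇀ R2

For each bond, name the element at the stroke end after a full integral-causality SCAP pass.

b0 →J2
b1 →J1
b2 →J2
b3 →I1
b4 →J1

b1 stroke→J1  (Se1 fixes effort; stroke away)
b3 stroke→I1  (I1 outputs flow p/I1)
b0 stroke→J2  (common-f at J2 fixed by 3)
b2 stroke→J2  (1-jn J2 has f-setter on 3)
b4 stroke→J1  (J1 flow already set via bond 0)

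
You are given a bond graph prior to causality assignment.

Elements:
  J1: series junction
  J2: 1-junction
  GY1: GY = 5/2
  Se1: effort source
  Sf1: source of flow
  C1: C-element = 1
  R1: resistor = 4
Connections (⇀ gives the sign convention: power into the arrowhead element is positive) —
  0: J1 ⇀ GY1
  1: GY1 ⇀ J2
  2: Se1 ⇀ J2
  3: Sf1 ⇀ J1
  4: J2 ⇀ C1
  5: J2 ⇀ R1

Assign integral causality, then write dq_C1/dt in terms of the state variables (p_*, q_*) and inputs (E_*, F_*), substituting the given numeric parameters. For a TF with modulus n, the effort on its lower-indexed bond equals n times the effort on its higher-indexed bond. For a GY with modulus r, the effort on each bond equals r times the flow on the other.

b2 |J2  (Se1 (Se) sets effort on bond)
b3 |Sf1  (Sf1 (Sf) sets flow on bond)
b0 |J1  (common-f at J1 fixed by 3)
b1 |J2  (GY1: gyrator matches bond 0)
b4 |J2  (C1 integral (e out))
b5 |R1  (closing 1-jn rule on J2)

dq_C1/dt = E_Se1/4 + 5*F_Sf1/8 - q_C1/4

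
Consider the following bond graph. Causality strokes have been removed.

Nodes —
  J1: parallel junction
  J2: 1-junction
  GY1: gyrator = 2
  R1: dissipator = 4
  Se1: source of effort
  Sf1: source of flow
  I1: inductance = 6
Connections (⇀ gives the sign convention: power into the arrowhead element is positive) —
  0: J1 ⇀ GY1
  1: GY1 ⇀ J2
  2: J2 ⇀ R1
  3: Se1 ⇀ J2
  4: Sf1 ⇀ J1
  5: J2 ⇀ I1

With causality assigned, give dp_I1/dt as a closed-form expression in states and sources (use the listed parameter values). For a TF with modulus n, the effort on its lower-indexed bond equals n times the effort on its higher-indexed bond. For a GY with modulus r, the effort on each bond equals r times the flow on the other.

bond 3 stroke→J2  (Se1: effort source, stroke at far end)
bond 4 stroke→Sf1  (Sf1 fixes flow; stroke at Sf1)
bond 0 stroke→J1  (closing 0-jn rule on J1)
bond 1 stroke→J2  (through GY1, causality inverts; strokes same side of GY1)
bond 5 stroke→I1  (prefer integral on I1)
bond 2 stroke→J2  (J2 flow already set via bond 5)

dp_I1/dt = E_Se1 + 2*F_Sf1 - 2*p_I1/3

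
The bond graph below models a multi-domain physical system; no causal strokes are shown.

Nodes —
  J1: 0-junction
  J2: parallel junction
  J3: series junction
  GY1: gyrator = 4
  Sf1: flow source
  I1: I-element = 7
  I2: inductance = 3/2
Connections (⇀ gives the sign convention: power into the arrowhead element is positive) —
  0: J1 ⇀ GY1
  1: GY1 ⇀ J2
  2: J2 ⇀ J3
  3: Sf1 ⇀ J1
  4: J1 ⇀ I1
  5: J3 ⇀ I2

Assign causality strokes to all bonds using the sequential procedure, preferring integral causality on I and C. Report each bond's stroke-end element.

b0 |J1
b1 |J2
b2 |J3
b3 |Sf1
b4 |I1
b5 |I2

b3 stroke at Sf1  (Sf1 (Sf) sets flow on bond)
b4 stroke at I1  (I1 integral (f out))
b0 stroke at J1  (J1: last free bond brings effort in)
b1 stroke at J2  (through GY1, causality inverts; strokes same side of GY1)
b2 stroke at J3  (J2 effort already set via bond 1)
b5 stroke at I2  (closing 1-jn rule on J3)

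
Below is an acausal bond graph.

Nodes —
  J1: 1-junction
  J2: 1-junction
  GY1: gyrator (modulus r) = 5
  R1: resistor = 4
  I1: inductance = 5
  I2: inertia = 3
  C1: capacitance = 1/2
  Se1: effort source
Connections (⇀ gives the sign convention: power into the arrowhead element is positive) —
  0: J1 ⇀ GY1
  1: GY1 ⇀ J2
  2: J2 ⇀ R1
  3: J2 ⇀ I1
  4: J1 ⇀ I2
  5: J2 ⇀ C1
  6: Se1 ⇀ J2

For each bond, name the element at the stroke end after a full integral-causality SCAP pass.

β0 stroke→J1
β1 stroke→J2
β2 stroke→J2
β3 stroke→I1
β4 stroke→I2
β5 stroke→J2
β6 stroke→J2

b6 stroke→J2  (source Se1 imposes e)
b3 stroke→I1  (I1: I, integral causality)
b1 stroke→J2  (J2 flow already set via bond 3)
b2 stroke→J2  (J2: bond 3 brought flow, rest push out)
b5 stroke→J2  (J2: bond 3 brought flow, rest push out)
b0 stroke→J1  (GY GY1: same side as bond 1)
b4 stroke→I2  (only one flow-in slot at J1)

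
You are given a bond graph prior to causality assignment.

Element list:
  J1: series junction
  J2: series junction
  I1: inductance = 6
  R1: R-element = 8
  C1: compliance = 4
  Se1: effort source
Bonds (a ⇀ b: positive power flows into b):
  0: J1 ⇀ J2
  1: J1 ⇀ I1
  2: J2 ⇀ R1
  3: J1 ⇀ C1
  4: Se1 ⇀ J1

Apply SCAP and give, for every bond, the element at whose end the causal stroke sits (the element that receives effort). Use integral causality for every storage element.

#4 →J1  (Se1 (Se) sets effort on bond)
#1 →I1  (I1 outputs flow p/I1)
#0 →J1  (J1: bond 1 brought flow, rest push out)
#3 →J1  (J1 flow already set via bond 1)
#2 →J2  (J2: bond 0 brought flow, rest push out)

b0 |J1
b1 |I1
b2 |J2
b3 |J1
b4 |J1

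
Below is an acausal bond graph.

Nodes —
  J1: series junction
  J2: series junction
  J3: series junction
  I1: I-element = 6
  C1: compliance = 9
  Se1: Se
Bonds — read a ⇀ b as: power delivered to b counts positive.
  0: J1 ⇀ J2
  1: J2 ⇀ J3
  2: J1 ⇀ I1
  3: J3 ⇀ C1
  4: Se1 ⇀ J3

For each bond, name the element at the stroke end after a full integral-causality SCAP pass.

β0 stroke→J1
β1 stroke→J2
β2 stroke→I1
β3 stroke→J3
β4 stroke→J3

#4 stroke→J3  (Se1 (Se) sets effort on bond)
#2 stroke→I1  (I1 integral (f out))
#0 stroke→J1  (common-f at J1 fixed by 2)
#1 stroke→J2  (J2 flow already set via bond 0)
#3 stroke→J3  (J3 flow already set via bond 1)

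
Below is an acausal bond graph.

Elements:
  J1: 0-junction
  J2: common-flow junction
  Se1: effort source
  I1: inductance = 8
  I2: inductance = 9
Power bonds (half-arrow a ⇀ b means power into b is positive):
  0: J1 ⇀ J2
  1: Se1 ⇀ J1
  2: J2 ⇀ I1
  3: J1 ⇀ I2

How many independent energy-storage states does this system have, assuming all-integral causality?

2  (I1, I2 all integral)

bond 1 |J1  (Se1: effort source, stroke at far end)
bond 0 |J2  (J1: bond 1 brought effort, rest push out)
bond 3 |I2  (0-jn J1 has e-setter on 1)
bond 2 |I1  (closing 1-jn rule on J2)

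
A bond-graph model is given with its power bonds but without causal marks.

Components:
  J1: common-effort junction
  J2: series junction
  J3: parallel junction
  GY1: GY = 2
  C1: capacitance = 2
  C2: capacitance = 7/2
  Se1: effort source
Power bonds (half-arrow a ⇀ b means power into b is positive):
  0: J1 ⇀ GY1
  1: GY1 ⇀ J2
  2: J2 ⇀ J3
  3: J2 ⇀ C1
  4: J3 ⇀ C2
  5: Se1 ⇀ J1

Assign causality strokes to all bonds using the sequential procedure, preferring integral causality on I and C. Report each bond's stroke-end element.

b5 →J1  (Se1: effort source, stroke at far end)
b0 →GY1  (J1: bond 5 brought effort, rest push out)
b1 →GY1  (through GY1, causality inverts; strokes same side of GY1)
b2 →J2  (common-f at J2 fixed by 1)
b3 →J2  (J2 flow already set via bond 1)
b4 →J3  (only one effort-in slot at J3)

b0 →GY1
b1 →GY1
b2 →J2
b3 →J2
b4 →J3
b5 →J1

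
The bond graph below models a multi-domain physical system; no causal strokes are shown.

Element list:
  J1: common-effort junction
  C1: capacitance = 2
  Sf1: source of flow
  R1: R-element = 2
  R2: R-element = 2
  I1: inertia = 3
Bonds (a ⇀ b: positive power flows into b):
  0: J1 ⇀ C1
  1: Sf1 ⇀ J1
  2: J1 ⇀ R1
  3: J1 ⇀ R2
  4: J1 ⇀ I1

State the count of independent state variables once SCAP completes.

2  (C1, I1 all integral)

β1 →Sf1  (Sf1 (Sf) sets flow on bond)
β0 →J1  (C1 outputs effort q/C1)
β2 →R1  (J1: bond 0 brought effort, rest push out)
β3 →R2  (0-jn J1 has e-setter on 0)
β4 →I1  (common-e at J1 fixed by 0)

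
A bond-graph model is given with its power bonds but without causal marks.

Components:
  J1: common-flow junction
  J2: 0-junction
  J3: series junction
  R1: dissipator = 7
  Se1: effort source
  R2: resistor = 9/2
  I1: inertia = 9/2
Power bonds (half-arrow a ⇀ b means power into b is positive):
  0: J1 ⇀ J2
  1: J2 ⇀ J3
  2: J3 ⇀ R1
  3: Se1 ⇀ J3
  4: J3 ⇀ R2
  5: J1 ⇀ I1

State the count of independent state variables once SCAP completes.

1  (I1 all integral)

β3 stroke→J3  (Se1: effort source, stroke at far end)
β5 stroke→I1  (I1: I, integral causality)
β0 stroke→J1  (J1: bond 5 brought flow, rest push out)
β1 stroke→J2  (closing 0-jn rule on J2)
β2 stroke→J3  (J3 flow already set via bond 1)
β4 stroke→J3  (J3: bond 1 brought flow, rest push out)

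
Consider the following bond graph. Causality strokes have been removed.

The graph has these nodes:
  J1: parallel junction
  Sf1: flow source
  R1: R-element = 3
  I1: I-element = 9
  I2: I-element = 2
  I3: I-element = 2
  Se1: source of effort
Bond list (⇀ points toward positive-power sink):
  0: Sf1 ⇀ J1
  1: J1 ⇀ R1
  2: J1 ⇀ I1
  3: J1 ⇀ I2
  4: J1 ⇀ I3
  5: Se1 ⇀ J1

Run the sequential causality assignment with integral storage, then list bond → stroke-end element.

β0 →Sf1
β1 →R1
β2 →I1
β3 →I2
β4 →I3
β5 →J1

b0 →Sf1  (Sf1: flow source, stroke at near end)
b5 →J1  (Se1 fixes effort; stroke away)
b1 →R1  (J1: bond 5 brought effort, rest push out)
b2 →I1  (J1: bond 5 brought effort, rest push out)
b3 →I2  (common-e at J1 fixed by 5)
b4 →I3  (common-e at J1 fixed by 5)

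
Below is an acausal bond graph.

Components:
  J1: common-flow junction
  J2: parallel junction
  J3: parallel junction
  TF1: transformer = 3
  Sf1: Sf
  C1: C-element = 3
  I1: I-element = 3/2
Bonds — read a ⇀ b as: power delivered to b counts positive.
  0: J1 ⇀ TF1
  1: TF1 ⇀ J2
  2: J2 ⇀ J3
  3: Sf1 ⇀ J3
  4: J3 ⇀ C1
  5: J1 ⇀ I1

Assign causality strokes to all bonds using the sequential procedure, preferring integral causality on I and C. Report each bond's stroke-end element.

β3 |Sf1  (Sf1 (Sf) sets flow on bond)
β4 |J3  (prefer integral on C1)
β2 |J2  (J3: bond 4 brought effort, rest push out)
β1 |TF1  (common-e at J2 fixed by 2)
β0 |J1  (TF TF1: opposite of bond 1)
β5 |I1  (only one flow-in slot at J1)

b0 |J1
b1 |TF1
b2 |J2
b3 |Sf1
b4 |J3
b5 |I1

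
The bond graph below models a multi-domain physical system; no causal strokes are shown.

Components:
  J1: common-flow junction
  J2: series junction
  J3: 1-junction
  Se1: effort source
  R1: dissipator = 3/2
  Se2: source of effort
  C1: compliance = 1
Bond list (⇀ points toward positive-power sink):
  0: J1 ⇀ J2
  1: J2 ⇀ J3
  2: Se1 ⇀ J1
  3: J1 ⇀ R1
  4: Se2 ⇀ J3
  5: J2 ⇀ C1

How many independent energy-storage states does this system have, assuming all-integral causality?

1  (C1 all integral)

#2 |J1  (Se1 (Se) sets effort on bond)
#4 |J3  (Se2: effort source, stroke at far end)
#1 |J2  (J3: last free bond brings flow in)
#5 |J2  (C1: C, integral causality)
#0 |J1  (J2 needs exactly one f-in)
#3 |R1  (J1 needs exactly one f-in)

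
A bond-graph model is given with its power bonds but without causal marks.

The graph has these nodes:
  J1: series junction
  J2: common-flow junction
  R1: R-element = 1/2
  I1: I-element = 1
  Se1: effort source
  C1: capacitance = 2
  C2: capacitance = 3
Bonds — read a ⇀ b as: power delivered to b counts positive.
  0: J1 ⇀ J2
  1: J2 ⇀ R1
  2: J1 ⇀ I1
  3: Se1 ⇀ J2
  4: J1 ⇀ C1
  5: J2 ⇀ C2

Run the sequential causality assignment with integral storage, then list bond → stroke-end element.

b0 stroke at J1
b1 stroke at J2
b2 stroke at I1
b3 stroke at J2
b4 stroke at J1
b5 stroke at J2

bond 3 stroke at J2  (Se1: effort source, stroke at far end)
bond 2 stroke at I1  (I1 outputs flow p/I1)
bond 0 stroke at J1  (1-jn J1 has f-setter on 2)
bond 4 stroke at J1  (common-f at J1 fixed by 2)
bond 1 stroke at J2  (common-f at J2 fixed by 0)
bond 5 stroke at J2  (J2: bond 0 brought flow, rest push out)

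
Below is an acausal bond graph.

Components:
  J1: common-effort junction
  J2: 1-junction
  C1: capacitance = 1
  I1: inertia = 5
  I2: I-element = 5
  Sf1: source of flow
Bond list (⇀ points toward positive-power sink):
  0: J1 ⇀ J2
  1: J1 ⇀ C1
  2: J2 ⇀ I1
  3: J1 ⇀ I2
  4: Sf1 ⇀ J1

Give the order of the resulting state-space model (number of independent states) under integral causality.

3  (C1, I1, I2 all integral)

b4 stroke at Sf1  (Sf1: flow source, stroke at near end)
b1 stroke at J1  (C1 integral (e out))
b0 stroke at J2  (0-jn J1 has e-setter on 1)
b3 stroke at I2  (J1: bond 1 brought effort, rest push out)
b2 stroke at I1  (closing 1-jn rule on J2)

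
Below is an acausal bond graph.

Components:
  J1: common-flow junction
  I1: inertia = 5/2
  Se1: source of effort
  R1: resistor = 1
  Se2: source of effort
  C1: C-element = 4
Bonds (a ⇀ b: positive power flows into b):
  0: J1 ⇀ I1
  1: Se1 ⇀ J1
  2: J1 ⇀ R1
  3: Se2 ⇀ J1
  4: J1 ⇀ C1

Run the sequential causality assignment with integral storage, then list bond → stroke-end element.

b1 stroke→J1  (Se1: effort source, stroke at far end)
b3 stroke→J1  (source Se2 imposes e)
b0 stroke→I1  (I1 outputs flow p/I1)
b2 stroke→J1  (1-jn J1 has f-setter on 0)
b4 stroke→J1  (common-f at J1 fixed by 0)

bond 0 stroke→I1
bond 1 stroke→J1
bond 2 stroke→J1
bond 3 stroke→J1
bond 4 stroke→J1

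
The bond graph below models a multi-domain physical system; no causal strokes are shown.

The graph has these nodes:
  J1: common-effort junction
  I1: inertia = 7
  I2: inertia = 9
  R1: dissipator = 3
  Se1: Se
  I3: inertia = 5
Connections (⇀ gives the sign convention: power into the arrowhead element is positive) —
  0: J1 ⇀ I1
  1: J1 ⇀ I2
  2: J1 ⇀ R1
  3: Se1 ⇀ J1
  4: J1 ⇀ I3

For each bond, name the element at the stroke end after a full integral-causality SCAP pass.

#3 →J1  (Se1: effort source, stroke at far end)
#0 →I1  (common-e at J1 fixed by 3)
#1 →I2  (J1 effort already set via bond 3)
#2 →R1  (common-e at J1 fixed by 3)
#4 →I3  (common-e at J1 fixed by 3)

b0 stroke at I1
b1 stroke at I2
b2 stroke at R1
b3 stroke at J1
b4 stroke at I3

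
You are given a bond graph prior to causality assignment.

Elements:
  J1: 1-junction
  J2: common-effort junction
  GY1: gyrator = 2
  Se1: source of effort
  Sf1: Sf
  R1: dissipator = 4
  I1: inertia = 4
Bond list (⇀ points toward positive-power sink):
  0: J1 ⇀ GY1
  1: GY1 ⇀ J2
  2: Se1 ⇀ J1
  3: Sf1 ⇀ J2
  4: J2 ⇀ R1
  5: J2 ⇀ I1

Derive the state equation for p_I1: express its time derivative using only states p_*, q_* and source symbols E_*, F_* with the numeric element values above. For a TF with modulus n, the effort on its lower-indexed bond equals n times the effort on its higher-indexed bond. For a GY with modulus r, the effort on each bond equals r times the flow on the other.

bond 2 →J1  (source Se1 imposes e)
bond 3 →Sf1  (Sf1 (Sf) sets flow on bond)
bond 0 →GY1  (J1: last free bond brings flow in)
bond 1 →GY1  (GY1: gyrator matches bond 0)
bond 5 →I1  (I1 outputs flow p/I1)
bond 4 →J2  (J2: last free bond brings effort in)

dp_I1/dt = 2*E_Se1 + 4*F_Sf1 - p_I1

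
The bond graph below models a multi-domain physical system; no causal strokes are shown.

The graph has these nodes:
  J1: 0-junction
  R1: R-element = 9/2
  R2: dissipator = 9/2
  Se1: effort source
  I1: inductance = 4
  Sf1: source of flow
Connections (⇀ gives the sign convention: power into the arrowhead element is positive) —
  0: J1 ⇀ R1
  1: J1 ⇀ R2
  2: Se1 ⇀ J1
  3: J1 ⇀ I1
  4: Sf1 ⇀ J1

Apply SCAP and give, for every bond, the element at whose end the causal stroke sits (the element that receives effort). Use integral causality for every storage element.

β2 stroke at J1  (Se1 fixes effort; stroke away)
β4 stroke at Sf1  (source Sf1 imposes f)
β0 stroke at R1  (common-e at J1 fixed by 2)
β1 stroke at R2  (0-jn J1 has e-setter on 2)
β3 stroke at I1  (J1 effort already set via bond 2)

bond 0 stroke at R1
bond 1 stroke at R2
bond 2 stroke at J1
bond 3 stroke at I1
bond 4 stroke at Sf1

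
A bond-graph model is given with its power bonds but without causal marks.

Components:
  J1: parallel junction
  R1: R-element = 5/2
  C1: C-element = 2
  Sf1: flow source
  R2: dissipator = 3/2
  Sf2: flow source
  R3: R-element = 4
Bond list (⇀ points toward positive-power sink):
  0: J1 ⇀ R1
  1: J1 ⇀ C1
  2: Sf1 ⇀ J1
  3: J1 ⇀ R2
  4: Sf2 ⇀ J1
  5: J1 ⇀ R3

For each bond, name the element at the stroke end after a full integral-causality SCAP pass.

b2 stroke at Sf1  (Sf1 (Sf) sets flow on bond)
b4 stroke at Sf2  (Sf2 fixes flow; stroke at Sf2)
b1 stroke at J1  (prefer integral on C1)
b0 stroke at R1  (J1 effort already set via bond 1)
b3 stroke at R2  (J1: bond 1 brought effort, rest push out)
b5 stroke at R3  (J1 effort already set via bond 1)

#0 →R1
#1 →J1
#2 →Sf1
#3 →R2
#4 →Sf2
#5 →R3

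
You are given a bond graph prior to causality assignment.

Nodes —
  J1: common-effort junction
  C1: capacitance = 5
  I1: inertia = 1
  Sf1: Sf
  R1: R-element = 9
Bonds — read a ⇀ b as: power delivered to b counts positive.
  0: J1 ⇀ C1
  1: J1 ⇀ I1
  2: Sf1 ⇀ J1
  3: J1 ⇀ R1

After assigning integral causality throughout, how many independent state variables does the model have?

2  (C1, I1 all integral)

#2 →Sf1  (Sf1 (Sf) sets flow on bond)
#0 →J1  (C1 outputs effort q/C1)
#1 →I1  (J1 effort already set via bond 0)
#3 →R1  (J1: bond 0 brought effort, rest push out)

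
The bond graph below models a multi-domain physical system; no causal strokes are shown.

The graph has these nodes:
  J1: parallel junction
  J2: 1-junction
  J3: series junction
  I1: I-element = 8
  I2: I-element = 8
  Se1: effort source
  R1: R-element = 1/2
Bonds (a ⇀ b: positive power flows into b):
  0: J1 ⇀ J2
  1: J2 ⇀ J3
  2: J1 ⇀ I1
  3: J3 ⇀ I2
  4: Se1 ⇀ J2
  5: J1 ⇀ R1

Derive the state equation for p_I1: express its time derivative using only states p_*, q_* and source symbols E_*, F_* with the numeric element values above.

b4 stroke at J2  (Se1 fixes effort; stroke away)
b2 stroke at I1  (I1 outputs flow p/I1)
b3 stroke at I2  (I2 outputs flow p/I2)
b1 stroke at J3  (1-jn J3 has f-setter on 3)
b0 stroke at J2  (J2 flow already set via bond 1)
b5 stroke at J1  (closing 0-jn rule on J1)

dp_I1/dt = -p_I1/16 - p_I2/16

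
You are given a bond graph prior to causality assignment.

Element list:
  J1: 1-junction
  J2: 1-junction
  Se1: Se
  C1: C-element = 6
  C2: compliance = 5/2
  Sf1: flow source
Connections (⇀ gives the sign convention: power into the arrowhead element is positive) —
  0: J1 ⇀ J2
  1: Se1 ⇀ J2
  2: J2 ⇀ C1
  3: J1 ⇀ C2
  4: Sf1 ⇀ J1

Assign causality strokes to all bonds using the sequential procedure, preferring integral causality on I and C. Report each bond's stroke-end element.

b1 stroke→J2  (source Se1 imposes e)
b4 stroke→Sf1  (Sf1: flow source, stroke at near end)
b0 stroke→J1  (J1: bond 4 brought flow, rest push out)
b3 stroke→J1  (1-jn J1 has f-setter on 4)
b2 stroke→J2  (1-jn J2 has f-setter on 0)

b0 |J1
b1 |J2
b2 |J2
b3 |J1
b4 |Sf1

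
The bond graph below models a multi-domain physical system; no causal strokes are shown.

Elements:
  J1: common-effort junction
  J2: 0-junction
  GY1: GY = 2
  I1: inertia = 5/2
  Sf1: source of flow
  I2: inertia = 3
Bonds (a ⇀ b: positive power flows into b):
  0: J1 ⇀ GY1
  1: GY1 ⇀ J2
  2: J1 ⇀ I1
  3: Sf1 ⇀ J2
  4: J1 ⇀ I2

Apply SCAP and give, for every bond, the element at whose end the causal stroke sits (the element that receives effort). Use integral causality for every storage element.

b0 stroke→J1
b1 stroke→J2
b2 stroke→I1
b3 stroke→Sf1
b4 stroke→I2

bond 3 stroke at Sf1  (source Sf1 imposes f)
bond 1 stroke at J2  (J2 needs exactly one e-in)
bond 0 stroke at J1  (GY1: gyrator matches bond 1)
bond 2 stroke at I1  (0-jn J1 has e-setter on 0)
bond 4 stroke at I2  (J1 effort already set via bond 0)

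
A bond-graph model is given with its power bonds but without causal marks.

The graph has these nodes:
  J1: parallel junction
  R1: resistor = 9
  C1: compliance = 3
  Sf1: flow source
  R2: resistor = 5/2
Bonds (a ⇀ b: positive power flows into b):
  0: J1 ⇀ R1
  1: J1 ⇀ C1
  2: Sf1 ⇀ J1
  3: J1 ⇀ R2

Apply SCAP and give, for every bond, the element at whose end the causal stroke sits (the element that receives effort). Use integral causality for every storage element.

β0 →R1
β1 →J1
β2 →Sf1
β3 →R2

β2 →Sf1  (Sf1 fixes flow; stroke at Sf1)
β1 →J1  (C1 outputs effort q/C1)
β0 →R1  (J1: bond 1 brought effort, rest push out)
β3 →R2  (J1: bond 1 brought effort, rest push out)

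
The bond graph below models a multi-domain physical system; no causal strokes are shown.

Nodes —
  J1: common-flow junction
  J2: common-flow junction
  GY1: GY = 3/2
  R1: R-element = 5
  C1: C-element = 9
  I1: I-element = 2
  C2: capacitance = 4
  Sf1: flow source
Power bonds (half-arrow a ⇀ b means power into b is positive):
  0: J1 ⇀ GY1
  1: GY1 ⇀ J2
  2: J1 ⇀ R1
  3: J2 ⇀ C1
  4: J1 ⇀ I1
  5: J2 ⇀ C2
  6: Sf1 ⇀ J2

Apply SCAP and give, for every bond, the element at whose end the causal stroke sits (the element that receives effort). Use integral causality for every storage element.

bond 6 →Sf1  (Sf1: flow source, stroke at near end)
bond 1 →J2  (1-jn J2 has f-setter on 6)
bond 3 →J2  (common-f at J2 fixed by 6)
bond 5 →J2  (J2 flow already set via bond 6)
bond 0 →J1  (GY GY1: same side as bond 1)
bond 4 →I1  (I1 outputs flow p/I1)
bond 2 →J1  (1-jn J1 has f-setter on 4)

β0 →J1
β1 →J2
β2 →J1
β3 →J2
β4 →I1
β5 →J2
β6 →Sf1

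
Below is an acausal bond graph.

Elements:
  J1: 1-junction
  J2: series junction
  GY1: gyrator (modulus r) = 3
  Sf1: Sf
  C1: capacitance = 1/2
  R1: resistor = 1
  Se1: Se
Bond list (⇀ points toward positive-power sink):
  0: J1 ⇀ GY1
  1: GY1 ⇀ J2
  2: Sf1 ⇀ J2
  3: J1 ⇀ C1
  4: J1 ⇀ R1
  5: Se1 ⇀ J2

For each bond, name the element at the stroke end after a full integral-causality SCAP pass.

bond 2 stroke→Sf1  (Sf1 fixes flow; stroke at Sf1)
bond 5 stroke→J2  (Se1 (Se) sets effort on bond)
bond 1 stroke→J2  (J2: bond 2 brought flow, rest push out)
bond 0 stroke→J1  (GY1: gyrator matches bond 1)
bond 3 stroke→J1  (prefer integral on C1)
bond 4 stroke→R1  (J1: last free bond brings flow in)

bond 0 stroke at J1
bond 1 stroke at J2
bond 2 stroke at Sf1
bond 3 stroke at J1
bond 4 stroke at R1
bond 5 stroke at J2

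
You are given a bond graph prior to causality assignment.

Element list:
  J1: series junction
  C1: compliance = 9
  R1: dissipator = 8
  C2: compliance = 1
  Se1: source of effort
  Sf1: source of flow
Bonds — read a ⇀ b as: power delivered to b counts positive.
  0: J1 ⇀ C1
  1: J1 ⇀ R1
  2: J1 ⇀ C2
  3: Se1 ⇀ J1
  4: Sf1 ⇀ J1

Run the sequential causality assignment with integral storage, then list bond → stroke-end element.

b0 stroke at J1
b1 stroke at J1
b2 stroke at J1
b3 stroke at J1
b4 stroke at Sf1

b3 →J1  (Se1 (Se) sets effort on bond)
b4 →Sf1  (source Sf1 imposes f)
b0 →J1  (J1: bond 4 brought flow, rest push out)
b1 →J1  (1-jn J1 has f-setter on 4)
b2 →J1  (J1: bond 4 brought flow, rest push out)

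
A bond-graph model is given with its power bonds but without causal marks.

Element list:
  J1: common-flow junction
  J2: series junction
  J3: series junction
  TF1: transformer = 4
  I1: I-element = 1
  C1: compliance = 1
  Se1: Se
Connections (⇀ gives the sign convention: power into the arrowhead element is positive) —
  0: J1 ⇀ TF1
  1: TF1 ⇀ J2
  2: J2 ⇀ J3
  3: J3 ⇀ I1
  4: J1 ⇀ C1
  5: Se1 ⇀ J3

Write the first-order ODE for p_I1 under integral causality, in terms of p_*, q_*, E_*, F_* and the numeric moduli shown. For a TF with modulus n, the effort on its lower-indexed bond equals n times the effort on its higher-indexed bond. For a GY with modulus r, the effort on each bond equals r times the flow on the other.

bond 5 stroke→J3  (Se1 (Se) sets effort on bond)
bond 3 stroke→I1  (prefer integral on I1)
bond 2 stroke→J3  (J3: bond 3 brought flow, rest push out)
bond 1 stroke→J2  (common-f at J2 fixed by 2)
bond 0 stroke→TF1  (TF TF1: opposite of bond 1)
bond 4 stroke→J1  (1-jn J1 has f-setter on 0)

dp_I1/dt = E_Se1 - q_C1/4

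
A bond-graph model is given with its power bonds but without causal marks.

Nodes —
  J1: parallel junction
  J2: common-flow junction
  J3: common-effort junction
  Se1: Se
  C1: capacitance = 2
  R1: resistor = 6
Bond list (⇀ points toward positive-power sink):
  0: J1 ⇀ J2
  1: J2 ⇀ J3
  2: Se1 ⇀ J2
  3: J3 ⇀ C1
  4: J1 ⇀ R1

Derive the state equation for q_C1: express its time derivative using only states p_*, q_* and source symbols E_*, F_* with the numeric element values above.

#2 stroke at J2  (Se1 fixes effort; stroke away)
#3 stroke at J3  (C1 outputs effort q/C1)
#1 stroke at J2  (0-jn J3 has e-setter on 3)
#0 stroke at J1  (closing 1-jn rule on J2)
#4 stroke at R1  (common-e at J1 fixed by 0)

dq_C1/dt = E_Se1/6 - q_C1/12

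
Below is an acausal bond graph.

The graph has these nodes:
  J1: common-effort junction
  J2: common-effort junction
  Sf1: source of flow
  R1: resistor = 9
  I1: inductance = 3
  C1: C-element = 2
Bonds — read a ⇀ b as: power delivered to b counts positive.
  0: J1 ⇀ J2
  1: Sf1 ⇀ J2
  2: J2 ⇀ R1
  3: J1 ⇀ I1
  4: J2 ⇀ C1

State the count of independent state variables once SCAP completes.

β1 |Sf1  (Sf1 fixes flow; stroke at Sf1)
β3 |I1  (I1 integral (f out))
β0 |J1  (J1 needs exactly one e-in)
β4 |J2  (prefer integral on C1)
β2 |R1  (common-e at J2 fixed by 4)

2  (C1, I1 all integral)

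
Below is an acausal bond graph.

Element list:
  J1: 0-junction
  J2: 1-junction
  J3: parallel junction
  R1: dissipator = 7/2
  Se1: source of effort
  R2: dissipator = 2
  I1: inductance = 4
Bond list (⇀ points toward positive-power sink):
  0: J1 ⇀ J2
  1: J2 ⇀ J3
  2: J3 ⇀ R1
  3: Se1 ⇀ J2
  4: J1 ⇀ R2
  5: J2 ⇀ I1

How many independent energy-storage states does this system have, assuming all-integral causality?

1  (I1 all integral)

#3 stroke→J2  (Se1 fixes effort; stroke away)
#5 stroke→I1  (I1 outputs flow p/I1)
#0 stroke→J2  (1-jn J2 has f-setter on 5)
#1 stroke→J2  (J2: bond 5 brought flow, rest push out)
#2 stroke→J3  (closing 0-jn rule on J3)
#4 stroke→J1  (J1: last free bond brings effort in)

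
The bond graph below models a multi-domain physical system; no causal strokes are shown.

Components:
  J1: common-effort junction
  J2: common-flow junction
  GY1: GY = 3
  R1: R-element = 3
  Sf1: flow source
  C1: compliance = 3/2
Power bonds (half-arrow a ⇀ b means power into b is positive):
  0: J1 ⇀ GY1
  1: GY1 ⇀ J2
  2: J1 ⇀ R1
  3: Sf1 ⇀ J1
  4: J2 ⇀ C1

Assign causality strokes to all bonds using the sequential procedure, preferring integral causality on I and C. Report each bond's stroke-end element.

β3 stroke at Sf1  (source Sf1 imposes f)
β4 stroke at J2  (prefer integral on C1)
β1 stroke at GY1  (J2: last free bond brings flow in)
β0 stroke at GY1  (GY1 both-in/both-out from 1)
β2 stroke at J1  (J1 needs exactly one e-in)

β0 →GY1
β1 →GY1
β2 →J1
β3 →Sf1
β4 →J2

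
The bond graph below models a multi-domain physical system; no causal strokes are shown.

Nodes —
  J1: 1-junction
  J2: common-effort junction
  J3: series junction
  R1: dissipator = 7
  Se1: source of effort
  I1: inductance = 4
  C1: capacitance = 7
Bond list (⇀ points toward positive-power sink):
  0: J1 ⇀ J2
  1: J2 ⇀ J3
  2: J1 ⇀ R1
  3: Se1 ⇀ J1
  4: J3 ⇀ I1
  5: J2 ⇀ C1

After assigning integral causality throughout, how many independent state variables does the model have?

b3 stroke at J1  (Se1 (Se) sets effort on bond)
b4 stroke at I1  (I1 outputs flow p/I1)
b1 stroke at J3  (J3 flow already set via bond 4)
b5 stroke at J2  (C1 outputs effort q/C1)
b0 stroke at J1  (0-jn J2 has e-setter on 5)
b2 stroke at R1  (only one flow-in slot at J1)

2  (C1, I1 all integral)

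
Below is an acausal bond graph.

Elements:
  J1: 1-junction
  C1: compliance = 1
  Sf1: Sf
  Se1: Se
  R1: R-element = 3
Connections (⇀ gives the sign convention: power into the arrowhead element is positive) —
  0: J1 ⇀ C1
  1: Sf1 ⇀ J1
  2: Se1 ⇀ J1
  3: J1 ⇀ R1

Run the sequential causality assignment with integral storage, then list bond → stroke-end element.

β1 stroke at Sf1  (Sf1: flow source, stroke at near end)
β2 stroke at J1  (Se1 fixes effort; stroke away)
β0 stroke at J1  (J1: bond 1 brought flow, rest push out)
β3 stroke at J1  (common-f at J1 fixed by 1)

#0 stroke at J1
#1 stroke at Sf1
#2 stroke at J1
#3 stroke at J1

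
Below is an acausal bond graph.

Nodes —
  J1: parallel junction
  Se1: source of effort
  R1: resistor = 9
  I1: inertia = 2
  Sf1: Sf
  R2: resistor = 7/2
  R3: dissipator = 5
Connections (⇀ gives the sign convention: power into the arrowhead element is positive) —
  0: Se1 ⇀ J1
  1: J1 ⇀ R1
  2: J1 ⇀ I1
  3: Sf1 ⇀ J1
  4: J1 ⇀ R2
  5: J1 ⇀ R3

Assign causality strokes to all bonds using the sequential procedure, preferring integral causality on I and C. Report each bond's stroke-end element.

bond 0 stroke at J1
bond 1 stroke at R1
bond 2 stroke at I1
bond 3 stroke at Sf1
bond 4 stroke at R2
bond 5 stroke at R3

b0 stroke at J1  (Se1: effort source, stroke at far end)
b3 stroke at Sf1  (source Sf1 imposes f)
b1 stroke at R1  (common-e at J1 fixed by 0)
b2 stroke at I1  (J1 effort already set via bond 0)
b4 stroke at R2  (0-jn J1 has e-setter on 0)
b5 stroke at R3  (J1 effort already set via bond 0)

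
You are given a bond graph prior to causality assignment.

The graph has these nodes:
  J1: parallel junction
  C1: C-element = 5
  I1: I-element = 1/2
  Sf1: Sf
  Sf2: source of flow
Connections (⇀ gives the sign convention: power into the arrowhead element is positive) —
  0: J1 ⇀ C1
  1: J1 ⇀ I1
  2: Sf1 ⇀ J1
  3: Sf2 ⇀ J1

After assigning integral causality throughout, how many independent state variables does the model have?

2  (C1, I1 all integral)

bond 2 stroke→Sf1  (Sf1: flow source, stroke at near end)
bond 3 stroke→Sf2  (Sf2: flow source, stroke at near end)
bond 0 stroke→J1  (C1: C, integral causality)
bond 1 stroke→I1  (common-e at J1 fixed by 0)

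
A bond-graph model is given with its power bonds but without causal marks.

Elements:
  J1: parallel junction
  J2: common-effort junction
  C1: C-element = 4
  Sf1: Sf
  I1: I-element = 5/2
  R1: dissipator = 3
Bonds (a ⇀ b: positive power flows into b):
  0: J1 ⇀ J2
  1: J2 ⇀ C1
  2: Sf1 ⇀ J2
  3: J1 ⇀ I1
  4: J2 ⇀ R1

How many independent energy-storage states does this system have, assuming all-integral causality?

#2 stroke at Sf1  (source Sf1 imposes f)
#1 stroke at J2  (C1 outputs effort q/C1)
#0 stroke at J1  (J2 effort already set via bond 1)
#4 stroke at R1  (J2: bond 1 brought effort, rest push out)
#3 stroke at I1  (common-e at J1 fixed by 0)

2  (C1, I1 all integral)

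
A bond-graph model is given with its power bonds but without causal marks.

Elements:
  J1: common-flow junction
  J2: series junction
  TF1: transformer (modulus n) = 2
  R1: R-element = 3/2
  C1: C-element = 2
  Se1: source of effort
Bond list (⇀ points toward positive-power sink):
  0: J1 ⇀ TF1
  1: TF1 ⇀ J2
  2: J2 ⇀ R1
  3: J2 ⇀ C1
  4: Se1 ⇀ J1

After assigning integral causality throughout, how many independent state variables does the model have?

1  (C1 all integral)

bond 4 stroke at J1  (Se1 fixes effort; stroke away)
bond 0 stroke at TF1  (only one flow-in slot at J1)
bond 1 stroke at J2  (TF1: transformer flips bond 0)
bond 3 stroke at J2  (prefer integral on C1)
bond 2 stroke at R1  (closing 1-jn rule on J2)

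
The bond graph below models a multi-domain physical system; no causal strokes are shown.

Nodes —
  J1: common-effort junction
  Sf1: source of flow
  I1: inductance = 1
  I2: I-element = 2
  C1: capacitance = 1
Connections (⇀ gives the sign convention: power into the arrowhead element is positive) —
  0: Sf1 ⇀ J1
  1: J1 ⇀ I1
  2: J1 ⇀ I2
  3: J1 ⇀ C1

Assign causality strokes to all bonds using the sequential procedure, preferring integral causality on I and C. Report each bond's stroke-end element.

bond 0 →Sf1
bond 1 →I1
bond 2 →I2
bond 3 →J1

β0 |Sf1  (source Sf1 imposes f)
β1 |I1  (I1 integral (f out))
β2 |I2  (I2 outputs flow p/I2)
β3 |J1  (J1: last free bond brings effort in)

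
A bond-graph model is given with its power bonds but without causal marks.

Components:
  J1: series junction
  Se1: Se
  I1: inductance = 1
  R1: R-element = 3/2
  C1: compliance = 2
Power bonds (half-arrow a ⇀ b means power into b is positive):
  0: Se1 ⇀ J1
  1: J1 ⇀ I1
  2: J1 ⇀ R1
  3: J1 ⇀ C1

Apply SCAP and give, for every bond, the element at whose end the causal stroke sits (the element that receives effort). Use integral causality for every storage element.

bond 0 |J1  (Se1 (Se) sets effort on bond)
bond 1 |I1  (I1 integral (f out))
bond 2 |J1  (common-f at J1 fixed by 1)
bond 3 |J1  (1-jn J1 has f-setter on 1)

β0 stroke→J1
β1 stroke→I1
β2 stroke→J1
β3 stroke→J1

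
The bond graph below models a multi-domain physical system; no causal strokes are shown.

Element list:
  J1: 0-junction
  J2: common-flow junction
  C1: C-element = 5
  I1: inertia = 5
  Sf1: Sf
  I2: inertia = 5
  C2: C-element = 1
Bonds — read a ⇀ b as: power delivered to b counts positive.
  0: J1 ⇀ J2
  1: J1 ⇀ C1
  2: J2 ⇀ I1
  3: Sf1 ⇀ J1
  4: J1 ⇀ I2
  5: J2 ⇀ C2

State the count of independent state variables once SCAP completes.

bond 3 stroke→Sf1  (source Sf1 imposes f)
bond 1 stroke→J1  (C1 integral (e out))
bond 0 stroke→J2  (J1 effort already set via bond 1)
bond 4 stroke→I2  (J1: bond 1 brought effort, rest push out)
bond 2 stroke→I1  (I1 integral (f out))
bond 5 stroke→J2  (J2: bond 2 brought flow, rest push out)

4  (C1, C2, I1, I2 all integral)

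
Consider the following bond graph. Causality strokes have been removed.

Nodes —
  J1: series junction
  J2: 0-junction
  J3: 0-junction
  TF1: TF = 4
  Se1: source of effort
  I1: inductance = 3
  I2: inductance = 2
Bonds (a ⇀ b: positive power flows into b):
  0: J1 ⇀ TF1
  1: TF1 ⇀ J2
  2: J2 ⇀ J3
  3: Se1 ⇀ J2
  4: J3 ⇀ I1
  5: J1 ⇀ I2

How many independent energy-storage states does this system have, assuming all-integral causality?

#3 |J2  (Se1 (Se) sets effort on bond)
#1 |TF1  (J2 effort already set via bond 3)
#2 |J3  (J2: bond 3 brought effort, rest push out)
#4 |I1  (J3 effort already set via bond 2)
#0 |J1  (through TF1, causality passes straight; one stroke at TF1)
#5 |I2  (J1: last free bond brings flow in)

2  (I1, I2 all integral)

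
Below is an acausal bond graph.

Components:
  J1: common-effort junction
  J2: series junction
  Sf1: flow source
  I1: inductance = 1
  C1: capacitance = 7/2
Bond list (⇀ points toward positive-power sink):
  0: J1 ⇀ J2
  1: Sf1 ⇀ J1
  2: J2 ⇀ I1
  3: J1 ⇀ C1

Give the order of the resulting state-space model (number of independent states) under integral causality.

2  (C1, I1 all integral)

#1 stroke at Sf1  (source Sf1 imposes f)
#2 stroke at I1  (I1 outputs flow p/I1)
#0 stroke at J2  (J2: bond 2 brought flow, rest push out)
#3 stroke at J1  (only one effort-in slot at J1)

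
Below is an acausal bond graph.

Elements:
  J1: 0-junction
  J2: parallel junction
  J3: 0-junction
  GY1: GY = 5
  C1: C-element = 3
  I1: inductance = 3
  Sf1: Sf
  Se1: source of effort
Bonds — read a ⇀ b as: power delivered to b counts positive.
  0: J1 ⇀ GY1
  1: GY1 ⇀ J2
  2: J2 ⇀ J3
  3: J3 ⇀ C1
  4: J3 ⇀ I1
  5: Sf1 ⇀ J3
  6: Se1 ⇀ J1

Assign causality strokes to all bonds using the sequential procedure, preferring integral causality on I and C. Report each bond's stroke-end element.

#5 stroke→Sf1  (Sf1: flow source, stroke at near end)
#6 stroke→J1  (source Se1 imposes e)
#0 stroke→GY1  (J1 effort already set via bond 6)
#1 stroke→GY1  (GY GY1: same side as bond 0)
#2 stroke→J2  (J2 needs exactly one e-in)
#3 stroke→J3  (C1 outputs effort q/C1)
#4 stroke→I1  (common-e at J3 fixed by 3)

β0 stroke→GY1
β1 stroke→GY1
β2 stroke→J2
β3 stroke→J3
β4 stroke→I1
β5 stroke→Sf1
β6 stroke→J1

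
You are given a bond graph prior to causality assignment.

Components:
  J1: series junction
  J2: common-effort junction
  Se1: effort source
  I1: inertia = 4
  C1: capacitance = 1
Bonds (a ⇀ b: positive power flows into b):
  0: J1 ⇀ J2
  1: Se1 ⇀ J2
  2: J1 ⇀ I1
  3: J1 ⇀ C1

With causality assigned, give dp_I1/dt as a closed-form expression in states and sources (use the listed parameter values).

b1 stroke at J2  (Se1 (Se) sets effort on bond)
b0 stroke at J1  (J2 effort already set via bond 1)
b2 stroke at I1  (I1 integral (f out))
b3 stroke at J1  (J1 flow already set via bond 2)

dp_I1/dt = -E_Se1 - q_C1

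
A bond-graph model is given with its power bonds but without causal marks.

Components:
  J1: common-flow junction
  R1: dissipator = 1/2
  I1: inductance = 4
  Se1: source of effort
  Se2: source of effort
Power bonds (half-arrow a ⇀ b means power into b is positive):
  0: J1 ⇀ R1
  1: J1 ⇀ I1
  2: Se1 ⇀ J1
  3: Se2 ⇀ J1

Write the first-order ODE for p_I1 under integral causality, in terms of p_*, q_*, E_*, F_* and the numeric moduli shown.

bond 2 →J1  (Se1: effort source, stroke at far end)
bond 3 →J1  (source Se2 imposes e)
bond 1 →I1  (I1: I, integral causality)
bond 0 →J1  (J1: bond 1 brought flow, rest push out)

dp_I1/dt = E_Se1 + E_Se2 - p_I1/8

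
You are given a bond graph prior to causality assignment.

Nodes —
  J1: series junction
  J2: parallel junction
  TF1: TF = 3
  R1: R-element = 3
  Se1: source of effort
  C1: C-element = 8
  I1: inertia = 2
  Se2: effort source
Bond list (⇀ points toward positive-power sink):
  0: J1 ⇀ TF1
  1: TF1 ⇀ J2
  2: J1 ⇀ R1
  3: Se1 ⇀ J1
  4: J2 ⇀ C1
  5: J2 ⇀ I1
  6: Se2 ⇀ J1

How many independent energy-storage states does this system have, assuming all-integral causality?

2  (C1, I1 all integral)

#3 →J1  (Se1: effort source, stroke at far end)
#6 →J1  (Se2: effort source, stroke at far end)
#4 →J2  (C1: C, integral causality)
#1 →TF1  (J2 effort already set via bond 4)
#5 →I1  (0-jn J2 has e-setter on 4)
#0 →J1  (TF1 one-in-one-out from 1)
#2 →R1  (J1: last free bond brings flow in)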